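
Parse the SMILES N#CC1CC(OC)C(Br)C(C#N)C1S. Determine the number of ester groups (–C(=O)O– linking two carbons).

Scan the SMILES for the ester motif — none present.
Groups that are present: 1 ether, 2 nitrile, 1 thiol.

0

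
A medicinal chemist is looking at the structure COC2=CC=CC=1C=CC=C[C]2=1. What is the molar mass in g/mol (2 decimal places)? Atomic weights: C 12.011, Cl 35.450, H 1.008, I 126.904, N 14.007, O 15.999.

First, the molecular formula is C11H10O (counting implicit H from valence).
  C: 11 × 12.011 = 132.121
  H: 10 × 1.008 = 10.080
  O: 1 × 15.999 = 15.999
Sum: 11×12.011 + 10×1.008 + 1×15.999 = 158.200 → 158.20 g/mol.

158.20 g/mol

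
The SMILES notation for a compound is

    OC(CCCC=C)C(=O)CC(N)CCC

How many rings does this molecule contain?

In SMILES, each pair of matching ring-closure digits denotes one ring-closing bond; the number of such bonds equals the number of independent rings.
Ring-closure bonds here: 0.

0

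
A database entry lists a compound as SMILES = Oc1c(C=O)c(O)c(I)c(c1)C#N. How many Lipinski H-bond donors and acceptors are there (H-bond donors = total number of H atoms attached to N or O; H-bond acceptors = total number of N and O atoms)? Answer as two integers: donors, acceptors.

Donors: find every N or O and count the H atoms it carries.
  atom 1 (O): bond orders sum to 1 → 1 H
  atom 5 (O): bond orders sum to 2 → 0 H
  atom 7 (O): bond orders sum to 1 → 1 H
  atom 13 (N): bond orders sum to 3 → 0 H
Lipinski HBD = 2.
Acceptors: N atoms = 1, O atoms = 3 → HBA = 4.

2, 4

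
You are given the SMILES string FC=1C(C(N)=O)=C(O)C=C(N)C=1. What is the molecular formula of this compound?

C7H7FN2O2

Walk through each heavy atom and fill implicit hydrogens from standard valence (C 4, N 3, O 2, S 2, halogen 1):
  atom 1: F (halogen, monovalent) → 0 H
  atom 2: C, bond orders sum to 4 (valence 4) → 0 H
  atom 3: C, bond orders sum to 4 (valence 4) → 0 H
  atom 4: C, bond orders sum to 4 (valence 4) → 0 H
  atom 5: N, bond orders sum to 1 (valence 3) → 2 H
  atom 6: O, bond orders sum to 2 (valence 2) → 0 H
  atom 7: C, bond orders sum to 4 (valence 4) → 0 H
  atom 8: O, bond orders sum to 1 (valence 2) → 1 H
  atom 9: C, bond orders sum to 3 (valence 4) → 1 H
  atom 10: C, bond orders sum to 4 (valence 4) → 0 H
  atom 11: N, bond orders sum to 1 (valence 3) → 2 H
  atom 12: C, bond orders sum to 3 (valence 4) → 1 H
Totals → C:7, H:7, F:1, N:2, O:2.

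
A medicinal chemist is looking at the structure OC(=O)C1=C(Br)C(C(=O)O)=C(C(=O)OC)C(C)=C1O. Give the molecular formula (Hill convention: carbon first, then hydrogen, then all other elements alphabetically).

Walk through each heavy atom and fill implicit hydrogens from standard valence (C 4, N 3, O 2, S 2, halogen 1):
  atom 1: O, bond orders sum to 1 (valence 2) → 1 H
  atom 2: C, bond orders sum to 4 (valence 4) → 0 H
  atom 3: O, bond orders sum to 2 (valence 2) → 0 H
  atom 4: C, bond orders sum to 4 (valence 4) → 0 H
  atom 5: C, bond orders sum to 4 (valence 4) → 0 H
  atom 6: Br (halogen, monovalent) → 0 H
  atom 7: C, bond orders sum to 4 (valence 4) → 0 H
  atom 8: C, bond orders sum to 4 (valence 4) → 0 H
  atom 9: O, bond orders sum to 2 (valence 2) → 0 H
  atom 10: O, bond orders sum to 1 (valence 2) → 1 H
  atom 11: C, bond orders sum to 4 (valence 4) → 0 H
  atom 12: C, bond orders sum to 4 (valence 4) → 0 H
  atom 13: O, bond orders sum to 2 (valence 2) → 0 H
  atom 14: O, bond orders sum to 2 (valence 2) → 0 H
  atom 15: C, bond orders sum to 1 (valence 4) → 3 H
  atom 16: C, bond orders sum to 4 (valence 4) → 0 H
  atom 17: C, bond orders sum to 1 (valence 4) → 3 H
  atom 18: C, bond orders sum to 4 (valence 4) → 0 H
  atom 19: O, bond orders sum to 1 (valence 2) → 1 H
Totals → C:11, H:9, Br:1, O:7.

C11H9BrO7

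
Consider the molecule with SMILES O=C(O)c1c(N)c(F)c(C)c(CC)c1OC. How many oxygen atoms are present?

3

Scan the SMILES for O atoms (remember two-letter symbols like Cl and Br are single atoms).
Oxygen count: 3.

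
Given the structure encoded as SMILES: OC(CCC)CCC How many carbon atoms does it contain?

7

Count every carbon token in the SMILES (each C, including those in ring-closure positions and inside branches).
Carbon count: 7.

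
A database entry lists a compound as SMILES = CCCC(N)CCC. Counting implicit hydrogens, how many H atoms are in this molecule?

Walk through each heavy atom and fill implicit hydrogens from standard valence (C 4, N 3, O 2, S 2, halogen 1):
  atom 1: C, bond orders sum to 1 (valence 4) → 3 H
  atom 2: C, bond orders sum to 2 (valence 4) → 2 H
  atom 3: C, bond orders sum to 2 (valence 4) → 2 H
  atom 4: C, bond orders sum to 3 (valence 4) → 1 H
  atom 5: N, bond orders sum to 1 (valence 3) → 2 H
  atom 6: C, bond orders sum to 2 (valence 4) → 2 H
  atom 7: C, bond orders sum to 2 (valence 4) → 2 H
  atom 8: C, bond orders sum to 1 (valence 4) → 3 H
Total hydrogens: 17.

17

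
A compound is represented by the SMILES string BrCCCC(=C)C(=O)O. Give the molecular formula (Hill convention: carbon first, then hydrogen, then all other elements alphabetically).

Walk through each heavy atom and fill implicit hydrogens from standard valence (C 4, N 3, O 2, S 2, halogen 1):
  atom 1: Br (halogen, monovalent) → 0 H
  atom 2: C, bond orders sum to 2 (valence 4) → 2 H
  atom 3: C, bond orders sum to 2 (valence 4) → 2 H
  atom 4: C, bond orders sum to 2 (valence 4) → 2 H
  atom 5: C, bond orders sum to 4 (valence 4) → 0 H
  atom 6: C, bond orders sum to 2 (valence 4) → 2 H
  atom 7: C, bond orders sum to 4 (valence 4) → 0 H
  atom 8: O, bond orders sum to 2 (valence 2) → 0 H
  atom 9: O, bond orders sum to 1 (valence 2) → 1 H
Totals → C:6, H:9, Br:1, O:2.

C6H9BrO2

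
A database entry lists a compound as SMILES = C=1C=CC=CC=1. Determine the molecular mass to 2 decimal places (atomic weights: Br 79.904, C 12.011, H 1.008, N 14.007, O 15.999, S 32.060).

First, the molecular formula is C6H6 (counting implicit H from valence).
  C: 6 × 12.011 = 72.066
  H: 6 × 1.008 = 6.048
Sum: 6×12.011 + 6×1.008 = 78.114 → 78.11 g/mol.

78.11 g/mol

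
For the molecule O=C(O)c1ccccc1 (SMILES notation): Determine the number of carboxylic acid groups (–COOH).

1

The carboxylic acid motif appears at heavy-atom position 2 in the SMILES.
Carboxylic acid count: 1.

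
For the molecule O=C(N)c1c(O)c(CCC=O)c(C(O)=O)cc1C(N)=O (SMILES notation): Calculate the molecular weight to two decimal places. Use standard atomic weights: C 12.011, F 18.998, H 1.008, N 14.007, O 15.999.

First, the molecular formula is C12H12N2O6 (counting implicit H from valence).
  C: 12 × 12.011 = 144.132
  H: 12 × 1.008 = 12.096
  N: 2 × 14.007 = 28.014
  O: 6 × 15.999 = 95.994
Sum: 12×12.011 + 12×1.008 + 2×14.007 + 6×15.999 = 280.236 → 280.24 g/mol.

280.24 g/mol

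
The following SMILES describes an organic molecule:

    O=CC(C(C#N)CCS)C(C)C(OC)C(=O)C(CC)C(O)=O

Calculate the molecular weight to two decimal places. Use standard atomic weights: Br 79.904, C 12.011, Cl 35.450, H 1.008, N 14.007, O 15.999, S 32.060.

First, the molecular formula is C15H23NO5S (counting implicit H from valence).
  C: 15 × 12.011 = 180.165
  H: 23 × 1.008 = 23.184
  N: 1 × 14.007 = 14.007
  O: 5 × 15.999 = 79.995
  S: 1 × 32.060 = 32.060
Sum: 15×12.011 + 23×1.008 + 1×14.007 + 5×15.999 + 1×32.060 = 329.411 → 329.41 g/mol.

329.41 g/mol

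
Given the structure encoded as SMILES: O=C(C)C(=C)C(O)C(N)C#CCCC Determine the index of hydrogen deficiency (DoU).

4

Molecular formula: C11H17NO2.
DoU = (2C + 2 + N − H − X) / 2, where X is the halogen count and O/S are ignored.
    = (2·11 + 2 + 1 − 17 − 0) / 2 = 8 / 2 = 4.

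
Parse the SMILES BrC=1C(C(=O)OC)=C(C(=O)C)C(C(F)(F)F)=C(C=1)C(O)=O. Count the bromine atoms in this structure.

1

Scan the SMILES for Br atoms (remember two-letter symbols like Cl and Br are single atoms).
Bromine count: 1.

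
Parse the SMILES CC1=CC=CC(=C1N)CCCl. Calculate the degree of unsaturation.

4

Degree of unsaturation = (number of rings) + (number of π bonds).
Ring closures in the SMILES: 1.
π bonds: 3 double bonds (each 1 DoU) → 3 DoU from unsaturation.
Total DoU = 1 + 3 = 4.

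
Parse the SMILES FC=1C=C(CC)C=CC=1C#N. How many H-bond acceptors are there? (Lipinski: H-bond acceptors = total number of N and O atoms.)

1

N atoms: 1; O atoms: 0.
Lipinski HBA = 1 + 0 = 1.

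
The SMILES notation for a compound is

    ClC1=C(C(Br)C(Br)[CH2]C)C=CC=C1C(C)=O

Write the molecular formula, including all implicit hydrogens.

Walk through each heavy atom and fill implicit hydrogens from standard valence (C 4, N 3, O 2, S 2, halogen 1):
  atom 1: Cl (halogen, monovalent) → 0 H
  atom 2: C, bond orders sum to 4 (valence 4) → 0 H
  atom 3: C, bond orders sum to 4 (valence 4) → 0 H
  atom 4: C, bond orders sum to 3 (valence 4) → 1 H
  atom 5: Br (halogen, monovalent) → 0 H
  atom 6: C, bond orders sum to 3 (valence 4) → 1 H
  atom 7: Br (halogen, monovalent) → 0 H
  atom 8: C with explicit H count 2
  atom 9: C, bond orders sum to 1 (valence 4) → 3 H
  atom 10: C, bond orders sum to 3 (valence 4) → 1 H
  atom 11: C, bond orders sum to 3 (valence 4) → 1 H
  atom 12: C, bond orders sum to 3 (valence 4) → 1 H
  atom 13: C, bond orders sum to 4 (valence 4) → 0 H
  atom 14: C, bond orders sum to 4 (valence 4) → 0 H
  atom 15: C, bond orders sum to 1 (valence 4) → 3 H
  atom 16: O, bond orders sum to 2 (valence 2) → 0 H
Totals → C:12, H:13, Br:2, Cl:1, O:1.
In Hill order: C12H13Br2ClO.

C12H13Br2ClO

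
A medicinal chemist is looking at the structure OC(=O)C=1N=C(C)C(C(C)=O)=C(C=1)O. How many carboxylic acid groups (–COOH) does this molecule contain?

1

The carboxylic acid motif appears at heavy-atom position 2 in the SMILES.
Other groups present: 1 hydroxyl, 1 ketone.
Carboxylic acid count: 1.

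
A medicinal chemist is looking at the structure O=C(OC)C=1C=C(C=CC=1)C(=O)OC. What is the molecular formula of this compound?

C10H10O4

Walk through each heavy atom and fill implicit hydrogens from standard valence (C 4, N 3, O 2, S 2, halogen 1):
  atom 1: O, bond orders sum to 2 (valence 2) → 0 H
  atom 2: C, bond orders sum to 4 (valence 4) → 0 H
  atom 3: O, bond orders sum to 2 (valence 2) → 0 H
  atom 4: C, bond orders sum to 1 (valence 4) → 3 H
  atom 5: C, bond orders sum to 4 (valence 4) → 0 H
  atom 6: C, bond orders sum to 3 (valence 4) → 1 H
  atom 7: C, bond orders sum to 4 (valence 4) → 0 H
  atom 8: C, bond orders sum to 3 (valence 4) → 1 H
  atom 9: C, bond orders sum to 3 (valence 4) → 1 H
  atom 10: C, bond orders sum to 3 (valence 4) → 1 H
  atom 11: C, bond orders sum to 4 (valence 4) → 0 H
  atom 12: O, bond orders sum to 2 (valence 2) → 0 H
  atom 13: O, bond orders sum to 2 (valence 2) → 0 H
  atom 14: C, bond orders sum to 1 (valence 4) → 3 H
Totals → C:10, H:10, O:4.
In Hill order: C10H10O4.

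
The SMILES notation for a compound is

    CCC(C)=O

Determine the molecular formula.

Walk through each heavy atom and fill implicit hydrogens from standard valence (C 4, N 3, O 2, S 2, halogen 1):
  atom 1: C, bond orders sum to 1 (valence 4) → 3 H
  atom 2: C, bond orders sum to 2 (valence 4) → 2 H
  atom 3: C, bond orders sum to 4 (valence 4) → 0 H
  atom 4: C, bond orders sum to 1 (valence 4) → 3 H
  atom 5: O, bond orders sum to 2 (valence 2) → 0 H
Totals → C:4, H:8, O:1.

C4H8O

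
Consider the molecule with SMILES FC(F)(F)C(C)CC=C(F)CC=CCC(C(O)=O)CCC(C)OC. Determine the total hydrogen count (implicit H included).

Walk through each heavy atom and fill implicit hydrogens from standard valence (C 4, N 3, O 2, S 2, halogen 1):
  atom 1: F (halogen, monovalent) → 0 H
  atom 2: C, bond orders sum to 4 (valence 4) → 0 H
  atom 3: F (halogen, monovalent) → 0 H
  atom 4: F (halogen, monovalent) → 0 H
  atom 5: C, bond orders sum to 3 (valence 4) → 1 H
  atom 6: C, bond orders sum to 1 (valence 4) → 3 H
  atom 7: C, bond orders sum to 2 (valence 4) → 2 H
  atom 8: C, bond orders sum to 3 (valence 4) → 1 H
  atom 9: C, bond orders sum to 4 (valence 4) → 0 H
  atom 10: F (halogen, monovalent) → 0 H
  atom 11: C, bond orders sum to 2 (valence 4) → 2 H
  atom 12: C, bond orders sum to 3 (valence 4) → 1 H
  atom 13: C, bond orders sum to 3 (valence 4) → 1 H
  atom 14: C, bond orders sum to 2 (valence 4) → 2 H
  atom 15: C, bond orders sum to 3 (valence 4) → 1 H
  atom 16: C, bond orders sum to 4 (valence 4) → 0 H
  atom 17: O, bond orders sum to 1 (valence 2) → 1 H
  atom 18: O, bond orders sum to 2 (valence 2) → 0 H
  atom 19: C, bond orders sum to 2 (valence 4) → 2 H
  atom 20: C, bond orders sum to 2 (valence 4) → 2 H
  atom 21: C, bond orders sum to 3 (valence 4) → 1 H
  atom 22: C, bond orders sum to 1 (valence 4) → 3 H
  atom 23: O, bond orders sum to 2 (valence 2) → 0 H
  atom 24: C, bond orders sum to 1 (valence 4) → 3 H
Total hydrogens: 26.

26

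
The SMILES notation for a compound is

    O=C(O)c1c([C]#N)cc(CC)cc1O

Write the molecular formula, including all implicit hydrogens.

C10H9NO3

Walk through each heavy atom and fill implicit hydrogens from standard valence (C 4, N 3, O 2, S 2, halogen 1); for lowercase aromatic atoms, an aromatic c carries 1 H when it has two neighbours and 0 H with three, and aromatic n carries 0 H:
  atom 1: O, bond orders sum to 2 (valence 2) → 0 H
  atom 2: C, bond orders sum to 4 (valence 4) → 0 H
  atom 3: O, bond orders sum to 1 (valence 2) → 1 H
  atom 4: aromatic c, 3 neighbours → 0 H
  atom 5: aromatic c, 3 neighbours → 0 H
  atom 6: C with explicit H count 0
  atom 7: N, bond orders sum to 3 (valence 3) → 0 H
  atom 8: aromatic c, 2 neighbours → 1 H
  atom 9: aromatic c, 3 neighbours → 0 H
  atom 10: C, bond orders sum to 2 (valence 4) → 2 H
  atom 11: C, bond orders sum to 1 (valence 4) → 3 H
  atom 12: aromatic c, 2 neighbours → 1 H
  atom 13: aromatic c, 3 neighbours → 0 H
  atom 14: O, bond orders sum to 1 (valence 2) → 1 H
Totals → C:10, H:9, N:1, O:3.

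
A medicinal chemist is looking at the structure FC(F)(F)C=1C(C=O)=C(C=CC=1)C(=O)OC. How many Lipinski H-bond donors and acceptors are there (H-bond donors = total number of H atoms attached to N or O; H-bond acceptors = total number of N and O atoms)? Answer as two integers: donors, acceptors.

Donors: find every N or O and count the H atoms it carries.
  atom 8 (O): bond orders sum to 2 → 0 H
  atom 14 (O): bond orders sum to 2 → 0 H
  atom 15 (O): bond orders sum to 2 → 0 H
Lipinski HBD = 0.
Acceptors: N atoms = 0, O atoms = 3 → HBA = 3.

0, 3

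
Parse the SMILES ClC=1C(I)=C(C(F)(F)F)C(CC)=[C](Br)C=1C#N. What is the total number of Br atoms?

Scan the SMILES for Br atoms (remember two-letter symbols like Cl and Br are single atoms).
Bromine count: 1.

1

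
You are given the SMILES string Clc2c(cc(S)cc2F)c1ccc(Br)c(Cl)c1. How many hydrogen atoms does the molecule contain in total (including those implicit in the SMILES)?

6

Walk through each heavy atom and fill implicit hydrogens from standard valence (C 4, N 3, O 2, S 2, halogen 1); for lowercase aromatic atoms, an aromatic c carries 1 H when it has two neighbours and 0 H with three, and aromatic n carries 0 H:
  atom 1: Cl (halogen, monovalent) → 0 H
  atom 2: aromatic c, 3 neighbours → 0 H
  atom 3: aromatic c, 3 neighbours → 0 H
  atom 4: aromatic c, 2 neighbours → 1 H
  atom 5: aromatic c, 3 neighbours → 0 H
  atom 6: S, bond orders sum to 1 (valence 2) → 1 H
  atom 7: aromatic c, 2 neighbours → 1 H
  atom 8: aromatic c, 3 neighbours → 0 H
  atom 9: F (halogen, monovalent) → 0 H
  atom 10: aromatic c, 3 neighbours → 0 H
  atom 11: aromatic c, 2 neighbours → 1 H
  atom 12: aromatic c, 2 neighbours → 1 H
  atom 13: aromatic c, 3 neighbours → 0 H
  atom 14: Br (halogen, monovalent) → 0 H
  atom 15: aromatic c, 3 neighbours → 0 H
  atom 16: Cl (halogen, monovalent) → 0 H
  atom 17: aromatic c, 2 neighbours → 1 H
Total hydrogens: 6.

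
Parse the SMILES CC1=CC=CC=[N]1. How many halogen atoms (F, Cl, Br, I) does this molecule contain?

Scan the SMILES for the halogen motif — none present.

0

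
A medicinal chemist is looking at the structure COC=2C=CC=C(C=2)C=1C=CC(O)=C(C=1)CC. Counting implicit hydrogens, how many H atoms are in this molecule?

16

Walk through each heavy atom and fill implicit hydrogens from standard valence (C 4, N 3, O 2, S 2, halogen 1):
  atom 1: C, bond orders sum to 1 (valence 4) → 3 H
  atom 2: O, bond orders sum to 2 (valence 2) → 0 H
  atom 3: C, bond orders sum to 4 (valence 4) → 0 H
  atom 4: C, bond orders sum to 3 (valence 4) → 1 H
  atom 5: C, bond orders sum to 3 (valence 4) → 1 H
  atom 6: C, bond orders sum to 3 (valence 4) → 1 H
  atom 7: C, bond orders sum to 4 (valence 4) → 0 H
  atom 8: C, bond orders sum to 3 (valence 4) → 1 H
  atom 9: C, bond orders sum to 4 (valence 4) → 0 H
  atom 10: C, bond orders sum to 3 (valence 4) → 1 H
  atom 11: C, bond orders sum to 3 (valence 4) → 1 H
  atom 12: C, bond orders sum to 4 (valence 4) → 0 H
  atom 13: O, bond orders sum to 1 (valence 2) → 1 H
  atom 14: C, bond orders sum to 4 (valence 4) → 0 H
  atom 15: C, bond orders sum to 3 (valence 4) → 1 H
  atom 16: C, bond orders sum to 2 (valence 4) → 2 H
  atom 17: C, bond orders sum to 1 (valence 4) → 3 H
Total hydrogens: 16.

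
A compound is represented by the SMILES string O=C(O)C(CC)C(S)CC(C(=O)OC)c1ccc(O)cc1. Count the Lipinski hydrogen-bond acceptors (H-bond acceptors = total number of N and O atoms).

N atoms: 0; O atoms: 5.
Lipinski HBA = 0 + 5 = 5.

5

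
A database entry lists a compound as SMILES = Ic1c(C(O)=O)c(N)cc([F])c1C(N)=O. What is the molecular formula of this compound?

Walk through each heavy atom and fill implicit hydrogens from standard valence (C 4, N 3, O 2, S 2, halogen 1); for lowercase aromatic atoms, an aromatic c carries 1 H when it has two neighbours and 0 H with three, and aromatic n carries 0 H:
  atom 1: I (halogen, monovalent) → 0 H
  atom 2: aromatic c, 3 neighbours → 0 H
  atom 3: aromatic c, 3 neighbours → 0 H
  atom 4: C, bond orders sum to 4 (valence 4) → 0 H
  atom 5: O, bond orders sum to 1 (valence 2) → 1 H
  atom 6: O, bond orders sum to 2 (valence 2) → 0 H
  atom 7: aromatic c, 3 neighbours → 0 H
  atom 8: N, bond orders sum to 1 (valence 3) → 2 H
  atom 9: aromatic c, 2 neighbours → 1 H
  atom 10: aromatic c, 3 neighbours → 0 H
  atom 11: F with explicit H count 0
  atom 12: aromatic c, 3 neighbours → 0 H
  atom 13: C, bond orders sum to 4 (valence 4) → 0 H
  atom 14: N, bond orders sum to 1 (valence 3) → 2 H
  atom 15: O, bond orders sum to 2 (valence 2) → 0 H
Totals → C:8, H:6, F:1, I:1, N:2, O:3.
In Hill order: C8H6FIN2O3.

C8H6FIN2O3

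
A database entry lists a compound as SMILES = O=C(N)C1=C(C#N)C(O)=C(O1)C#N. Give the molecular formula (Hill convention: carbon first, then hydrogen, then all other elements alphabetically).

C7H3N3O3

Walk through each heavy atom and fill implicit hydrogens from standard valence (C 4, N 3, O 2, S 2, halogen 1):
  atom 1: O, bond orders sum to 2 (valence 2) → 0 H
  atom 2: C, bond orders sum to 4 (valence 4) → 0 H
  atom 3: N, bond orders sum to 1 (valence 3) → 2 H
  atom 4: C, bond orders sum to 4 (valence 4) → 0 H
  atom 5: C, bond orders sum to 4 (valence 4) → 0 H
  atom 6: C, bond orders sum to 4 (valence 4) → 0 H
  atom 7: N, bond orders sum to 3 (valence 3) → 0 H
  atom 8: C, bond orders sum to 4 (valence 4) → 0 H
  atom 9: O, bond orders sum to 1 (valence 2) → 1 H
  atom 10: C, bond orders sum to 4 (valence 4) → 0 H
  atom 11: O, bond orders sum to 2 (valence 2) → 0 H
  atom 12: C, bond orders sum to 4 (valence 4) → 0 H
  atom 13: N, bond orders sum to 3 (valence 3) → 0 H
Totals → C:7, H:3, N:3, O:3.
In Hill order: C7H3N3O3.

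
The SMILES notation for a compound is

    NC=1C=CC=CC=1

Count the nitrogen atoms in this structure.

1

Scan the SMILES for N atoms (remember two-letter symbols like Cl and Br are single atoms).
Nitrogen count: 1.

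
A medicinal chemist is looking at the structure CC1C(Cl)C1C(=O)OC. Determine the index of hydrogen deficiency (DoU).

Molecular formula: C6H9ClO2.
DoU = (2C + 2 + N − H − X) / 2, where X is the halogen count and O/S are ignored.
    = (2·6 + 2 + 0 − 9 − 1) / 2 = 4 / 2 = 2.

2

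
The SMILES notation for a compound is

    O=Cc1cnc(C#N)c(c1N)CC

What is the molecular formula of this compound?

Walk through each heavy atom and fill implicit hydrogens from standard valence (C 4, N 3, O 2, S 2, halogen 1); for lowercase aromatic atoms, an aromatic c carries 1 H when it has two neighbours and 0 H with three, and aromatic n carries 0 H:
  atom 1: O, bond orders sum to 2 (valence 2) → 0 H
  atom 2: C, bond orders sum to 3 (valence 4) → 1 H
  atom 3: aromatic c, 3 neighbours → 0 H
  atom 4: aromatic c, 2 neighbours → 1 H
  atom 5: aromatic n, 2 neighbours → 0 H
  atom 6: aromatic c, 3 neighbours → 0 H
  atom 7: C, bond orders sum to 4 (valence 4) → 0 H
  atom 8: N, bond orders sum to 3 (valence 3) → 0 H
  atom 9: aromatic c, 3 neighbours → 0 H
  atom 10: aromatic c, 3 neighbours → 0 H
  atom 11: N, bond orders sum to 1 (valence 3) → 2 H
  atom 12: C, bond orders sum to 2 (valence 4) → 2 H
  atom 13: C, bond orders sum to 1 (valence 4) → 3 H
Totals → C:9, H:9, N:3, O:1.
In Hill order: C9H9N3O.

C9H9N3O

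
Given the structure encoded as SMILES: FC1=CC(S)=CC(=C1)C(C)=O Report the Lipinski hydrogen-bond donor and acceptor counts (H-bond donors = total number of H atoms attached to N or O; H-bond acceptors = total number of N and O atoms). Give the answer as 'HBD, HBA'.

Donors: find every N or O and count the H atoms it carries.
  atom 11 (O): bond orders sum to 2 → 0 H
Lipinski HBD = 0.
Acceptors: N atoms = 0, O atoms = 1 → HBA = 1.

0, 1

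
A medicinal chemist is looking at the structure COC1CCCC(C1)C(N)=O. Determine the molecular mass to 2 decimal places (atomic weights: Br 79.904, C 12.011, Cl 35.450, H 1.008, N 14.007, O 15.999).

157.21 g/mol

First, the molecular formula is C8H15NO2 (counting implicit H from valence).
  C: 8 × 12.011 = 96.088
  H: 15 × 1.008 = 15.120
  N: 1 × 14.007 = 14.007
  O: 2 × 15.999 = 31.998
Sum: 8×12.011 + 15×1.008 + 1×14.007 + 2×15.999 = 157.213 → 157.21 g/mol.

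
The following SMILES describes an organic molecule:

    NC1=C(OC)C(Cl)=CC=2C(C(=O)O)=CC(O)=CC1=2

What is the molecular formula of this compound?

Walk through each heavy atom and fill implicit hydrogens from standard valence (C 4, N 3, O 2, S 2, halogen 1):
  atom 1: N, bond orders sum to 1 (valence 3) → 2 H
  atom 2: C, bond orders sum to 4 (valence 4) → 0 H
  atom 3: C, bond orders sum to 4 (valence 4) → 0 H
  atom 4: O, bond orders sum to 2 (valence 2) → 0 H
  atom 5: C, bond orders sum to 1 (valence 4) → 3 H
  atom 6: C, bond orders sum to 4 (valence 4) → 0 H
  atom 7: Cl (halogen, monovalent) → 0 H
  atom 8: C, bond orders sum to 3 (valence 4) → 1 H
  atom 9: C, bond orders sum to 4 (valence 4) → 0 H
  atom 10: C, bond orders sum to 4 (valence 4) → 0 H
  atom 11: C, bond orders sum to 4 (valence 4) → 0 H
  atom 12: O, bond orders sum to 2 (valence 2) → 0 H
  atom 13: O, bond orders sum to 1 (valence 2) → 1 H
  atom 14: C, bond orders sum to 3 (valence 4) → 1 H
  atom 15: C, bond orders sum to 4 (valence 4) → 0 H
  atom 16: O, bond orders sum to 1 (valence 2) → 1 H
  atom 17: C, bond orders sum to 3 (valence 4) → 1 H
  atom 18: C, bond orders sum to 4 (valence 4) → 0 H
Totals → C:12, H:10, Cl:1, N:1, O:4.
In Hill order: C12H10ClNO4.

C12H10ClNO4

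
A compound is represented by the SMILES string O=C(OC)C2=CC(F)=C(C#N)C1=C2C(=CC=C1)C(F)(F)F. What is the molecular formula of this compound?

Walk through each heavy atom and fill implicit hydrogens from standard valence (C 4, N 3, O 2, S 2, halogen 1):
  atom 1: O, bond orders sum to 2 (valence 2) → 0 H
  atom 2: C, bond orders sum to 4 (valence 4) → 0 H
  atom 3: O, bond orders sum to 2 (valence 2) → 0 H
  atom 4: C, bond orders sum to 1 (valence 4) → 3 H
  atom 5: C, bond orders sum to 4 (valence 4) → 0 H
  atom 6: C, bond orders sum to 3 (valence 4) → 1 H
  atom 7: C, bond orders sum to 4 (valence 4) → 0 H
  atom 8: F (halogen, monovalent) → 0 H
  atom 9: C, bond orders sum to 4 (valence 4) → 0 H
  atom 10: C, bond orders sum to 4 (valence 4) → 0 H
  atom 11: N, bond orders sum to 3 (valence 3) → 0 H
  atom 12: C, bond orders sum to 4 (valence 4) → 0 H
  atom 13: C, bond orders sum to 4 (valence 4) → 0 H
  atom 14: C, bond orders sum to 4 (valence 4) → 0 H
  atom 15: C, bond orders sum to 3 (valence 4) → 1 H
  atom 16: C, bond orders sum to 3 (valence 4) → 1 H
  atom 17: C, bond orders sum to 3 (valence 4) → 1 H
  atom 18: C, bond orders sum to 4 (valence 4) → 0 H
  atom 19: F (halogen, monovalent) → 0 H
  atom 20: F (halogen, monovalent) → 0 H
  atom 21: F (halogen, monovalent) → 0 H
Totals → C:14, H:7, F:4, N:1, O:2.

C14H7F4NO2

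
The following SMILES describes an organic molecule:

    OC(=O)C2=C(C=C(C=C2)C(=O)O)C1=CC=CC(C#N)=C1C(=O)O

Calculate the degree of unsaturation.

Molecular formula: C16H9NO6.
DoU = (2C + 2 + N − H − X) / 2, where X is the halogen count and O/S are ignored.
    = (2·16 + 2 + 1 − 9 − 0) / 2 = 26 / 2 = 13.

13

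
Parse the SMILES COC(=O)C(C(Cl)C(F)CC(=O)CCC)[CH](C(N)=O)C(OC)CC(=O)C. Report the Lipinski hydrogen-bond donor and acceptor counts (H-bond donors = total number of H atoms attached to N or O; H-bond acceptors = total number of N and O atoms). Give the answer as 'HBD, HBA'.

2, 7

Donors: find every N or O and count the H atoms it carries.
  atom 2 (O): bond orders sum to 2 → 0 H
  atom 4 (O): bond orders sum to 2 → 0 H
  atom 12 (O): bond orders sum to 2 → 0 H
  atom 18 (N): bond orders sum to 1 → 2 H
  atom 19 (O): bond orders sum to 2 → 0 H
  atom 21 (O): bond orders sum to 2 → 0 H
  atom 25 (O): bond orders sum to 2 → 0 H
Lipinski HBD = 2.
Acceptors: N atoms = 1, O atoms = 6 → HBA = 7.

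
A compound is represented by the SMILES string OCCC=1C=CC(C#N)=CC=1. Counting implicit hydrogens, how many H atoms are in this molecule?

Walk through each heavy atom and fill implicit hydrogens from standard valence (C 4, N 3, O 2, S 2, halogen 1):
  atom 1: O, bond orders sum to 1 (valence 2) → 1 H
  atom 2: C, bond orders sum to 2 (valence 4) → 2 H
  atom 3: C, bond orders sum to 2 (valence 4) → 2 H
  atom 4: C, bond orders sum to 4 (valence 4) → 0 H
  atom 5: C, bond orders sum to 3 (valence 4) → 1 H
  atom 6: C, bond orders sum to 3 (valence 4) → 1 H
  atom 7: C, bond orders sum to 4 (valence 4) → 0 H
  atom 8: C, bond orders sum to 4 (valence 4) → 0 H
  atom 9: N, bond orders sum to 3 (valence 3) → 0 H
  atom 10: C, bond orders sum to 3 (valence 4) → 1 H
  atom 11: C, bond orders sum to 3 (valence 4) → 1 H
Total hydrogens: 9.

9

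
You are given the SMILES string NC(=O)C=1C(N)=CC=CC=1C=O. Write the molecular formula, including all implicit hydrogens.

C8H8N2O2

Walk through each heavy atom and fill implicit hydrogens from standard valence (C 4, N 3, O 2, S 2, halogen 1):
  atom 1: N, bond orders sum to 1 (valence 3) → 2 H
  atom 2: C, bond orders sum to 4 (valence 4) → 0 H
  atom 3: O, bond orders sum to 2 (valence 2) → 0 H
  atom 4: C, bond orders sum to 4 (valence 4) → 0 H
  atom 5: C, bond orders sum to 4 (valence 4) → 0 H
  atom 6: N, bond orders sum to 1 (valence 3) → 2 H
  atom 7: C, bond orders sum to 3 (valence 4) → 1 H
  atom 8: C, bond orders sum to 3 (valence 4) → 1 H
  atom 9: C, bond orders sum to 3 (valence 4) → 1 H
  atom 10: C, bond orders sum to 4 (valence 4) → 0 H
  atom 11: C, bond orders sum to 3 (valence 4) → 1 H
  atom 12: O, bond orders sum to 2 (valence 2) → 0 H
Totals → C:8, H:8, N:2, O:2.
In Hill order: C8H8N2O2.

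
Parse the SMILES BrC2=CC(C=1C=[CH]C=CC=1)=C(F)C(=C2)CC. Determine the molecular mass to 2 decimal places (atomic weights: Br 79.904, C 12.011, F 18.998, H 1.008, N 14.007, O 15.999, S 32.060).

279.15 g/mol

First, the molecular formula is C14H12BrF (counting implicit H from valence).
  Br: 1 × 79.904 = 79.904
  C: 14 × 12.011 = 168.154
  F: 1 × 18.998 = 18.998
  H: 12 × 1.008 = 12.096
Sum: 1×79.904 + 14×12.011 + 1×18.998 + 12×1.008 = 279.152 → 279.15 g/mol.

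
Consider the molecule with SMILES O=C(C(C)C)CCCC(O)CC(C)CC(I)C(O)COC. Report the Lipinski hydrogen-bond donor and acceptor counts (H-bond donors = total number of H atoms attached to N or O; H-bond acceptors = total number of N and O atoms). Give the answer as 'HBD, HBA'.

2, 4

Donors: find every N or O and count the H atoms it carries.
  atom 1 (O): bond orders sum to 2 → 0 H
  atom 10 (O): bond orders sum to 1 → 1 H
  atom 18 (O): bond orders sum to 1 → 1 H
  atom 20 (O): bond orders sum to 2 → 0 H
Lipinski HBD = 2.
Acceptors: N atoms = 0, O atoms = 4 → HBA = 4.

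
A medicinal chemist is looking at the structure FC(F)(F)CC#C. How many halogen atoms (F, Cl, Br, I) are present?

3

Halogen atoms appear at heavy-atom positions 1, 3, 4 (3×F).
Other groups present: 1 alkyne.
Halogen count: 3.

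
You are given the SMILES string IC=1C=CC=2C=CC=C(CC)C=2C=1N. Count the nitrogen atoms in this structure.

1

Scan the SMILES for N atoms (remember two-letter symbols like Cl and Br are single atoms).
Nitrogen count: 1.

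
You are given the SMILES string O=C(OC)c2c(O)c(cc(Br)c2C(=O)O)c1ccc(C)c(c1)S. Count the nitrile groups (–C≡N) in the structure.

0

Scan the SMILES for the nitrile motif — none present.
Groups that are present: 1 carboxylic acid, 1 ester, 1 hydroxyl, 1 thiol.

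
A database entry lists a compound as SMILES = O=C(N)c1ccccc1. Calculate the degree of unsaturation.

Molecular formula: C7H7NO.
DoU = (2C + 2 + N − H − X) / 2, where X is the halogen count and O/S are ignored.
    = (2·7 + 2 + 1 − 7 − 0) / 2 = 10 / 2 = 5.

5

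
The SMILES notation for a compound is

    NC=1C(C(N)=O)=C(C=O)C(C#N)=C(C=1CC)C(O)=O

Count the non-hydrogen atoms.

19

Every atom symbol written in the SMILES (organic subset) is one heavy atom; implicit H are not written.
Heavy atoms by element → C:12, N:3, O:4.
Total: 19.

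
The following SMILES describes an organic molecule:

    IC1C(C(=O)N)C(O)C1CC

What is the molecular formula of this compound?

Walk through each heavy atom and fill implicit hydrogens from standard valence (C 4, N 3, O 2, S 2, halogen 1):
  atom 1: I (halogen, monovalent) → 0 H
  atom 2: C, bond orders sum to 3 (valence 4) → 1 H
  atom 3: C, bond orders sum to 3 (valence 4) → 1 H
  atom 4: C, bond orders sum to 4 (valence 4) → 0 H
  atom 5: O, bond orders sum to 2 (valence 2) → 0 H
  atom 6: N, bond orders sum to 1 (valence 3) → 2 H
  atom 7: C, bond orders sum to 3 (valence 4) → 1 H
  atom 8: O, bond orders sum to 1 (valence 2) → 1 H
  atom 9: C, bond orders sum to 3 (valence 4) → 1 H
  atom 10: C, bond orders sum to 2 (valence 4) → 2 H
  atom 11: C, bond orders sum to 1 (valence 4) → 3 H
Totals → C:7, H:12, I:1, N:1, O:2.

C7H12INO2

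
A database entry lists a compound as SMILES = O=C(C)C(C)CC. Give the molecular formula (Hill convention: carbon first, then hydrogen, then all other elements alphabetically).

C6H12O

Walk through each heavy atom and fill implicit hydrogens from standard valence (C 4, N 3, O 2, S 2, halogen 1):
  atom 1: O, bond orders sum to 2 (valence 2) → 0 H
  atom 2: C, bond orders sum to 4 (valence 4) → 0 H
  atom 3: C, bond orders sum to 1 (valence 4) → 3 H
  atom 4: C, bond orders sum to 3 (valence 4) → 1 H
  atom 5: C, bond orders sum to 1 (valence 4) → 3 H
  atom 6: C, bond orders sum to 2 (valence 4) → 2 H
  atom 7: C, bond orders sum to 1 (valence 4) → 3 H
Totals → C:6, H:12, O:1.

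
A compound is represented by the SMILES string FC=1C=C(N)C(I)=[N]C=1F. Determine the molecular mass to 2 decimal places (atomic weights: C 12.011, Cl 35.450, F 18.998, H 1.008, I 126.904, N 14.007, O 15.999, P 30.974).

First, the molecular formula is C5H3F2IN2 (counting implicit H from valence).
  C: 5 × 12.011 = 60.055
  F: 2 × 18.998 = 37.996
  H: 3 × 1.008 = 3.024
  I: 1 × 126.904 = 126.904
  N: 2 × 14.007 = 28.014
Sum: 5×12.011 + 2×18.998 + 3×1.008 + 1×126.904 + 2×14.007 = 255.993 → 255.99 g/mol.

255.99 g/mol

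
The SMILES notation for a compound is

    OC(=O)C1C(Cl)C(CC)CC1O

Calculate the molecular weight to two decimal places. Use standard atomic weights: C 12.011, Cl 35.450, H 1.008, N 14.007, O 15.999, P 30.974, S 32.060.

First, the molecular formula is C8H13ClO3 (counting implicit H from valence).
  C: 8 × 12.011 = 96.088
  Cl: 1 × 35.450 = 35.450
  H: 13 × 1.008 = 13.104
  O: 3 × 15.999 = 47.997
Sum: 8×12.011 + 1×35.450 + 13×1.008 + 3×15.999 = 192.639 → 192.64 g/mol.

192.64 g/mol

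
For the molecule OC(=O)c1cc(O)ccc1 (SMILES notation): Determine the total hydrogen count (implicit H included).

Walk through each heavy atom and fill implicit hydrogens from standard valence (C 4, N 3, O 2, S 2, halogen 1); for lowercase aromatic atoms, an aromatic c carries 1 H when it has two neighbours and 0 H with three, and aromatic n carries 0 H:
  atom 1: O, bond orders sum to 1 (valence 2) → 1 H
  atom 2: C, bond orders sum to 4 (valence 4) → 0 H
  atom 3: O, bond orders sum to 2 (valence 2) → 0 H
  atom 4: aromatic c, 3 neighbours → 0 H
  atom 5: aromatic c, 2 neighbours → 1 H
  atom 6: aromatic c, 3 neighbours → 0 H
  atom 7: O, bond orders sum to 1 (valence 2) → 1 H
  atom 8: aromatic c, 2 neighbours → 1 H
  atom 9: aromatic c, 2 neighbours → 1 H
  atom 10: aromatic c, 2 neighbours → 1 H
Total hydrogens: 6.

6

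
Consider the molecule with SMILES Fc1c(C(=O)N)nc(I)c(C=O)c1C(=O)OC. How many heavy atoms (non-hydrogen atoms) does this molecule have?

Every atom symbol written in the SMILES (organic subset) is one heavy atom; implicit H are not written.
Heavy atoms by element → C:9, F:1, I:1, N:2, O:4.
Total: 17.

17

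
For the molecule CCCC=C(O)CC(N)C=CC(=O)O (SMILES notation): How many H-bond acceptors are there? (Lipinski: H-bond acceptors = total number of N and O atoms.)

N atoms: 1; O atoms: 3.
Lipinski HBA = 1 + 3 = 4.

4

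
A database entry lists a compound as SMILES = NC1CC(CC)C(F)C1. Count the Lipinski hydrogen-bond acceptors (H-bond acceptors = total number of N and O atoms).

1

N atoms: 1; O atoms: 0.
Lipinski HBA = 1 + 0 = 1.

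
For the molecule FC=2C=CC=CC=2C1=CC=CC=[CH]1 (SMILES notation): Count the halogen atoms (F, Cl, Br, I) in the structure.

Halogen atoms appear at heavy-atom position 1 (1×F).
Halogen count: 1.

1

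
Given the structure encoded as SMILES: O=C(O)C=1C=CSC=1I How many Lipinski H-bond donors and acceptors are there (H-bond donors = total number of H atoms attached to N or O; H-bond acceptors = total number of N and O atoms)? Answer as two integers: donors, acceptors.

Donors: find every N or O and count the H atoms it carries.
  atom 1 (O): bond orders sum to 2 → 0 H
  atom 3 (O): bond orders sum to 1 → 1 H
Lipinski HBD = 1.
Acceptors: N atoms = 0, O atoms = 2 → HBA = 2.

1, 2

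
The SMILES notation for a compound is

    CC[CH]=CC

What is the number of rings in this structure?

0

In SMILES, each pair of matching ring-closure digits denotes one ring-closing bond; the number of such bonds equals the number of independent rings.
Ring-closure bonds here: 0.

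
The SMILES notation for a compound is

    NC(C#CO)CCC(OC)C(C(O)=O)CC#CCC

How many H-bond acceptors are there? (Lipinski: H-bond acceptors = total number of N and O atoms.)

5

N atoms: 1; O atoms: 4.
Lipinski HBA = 1 + 4 = 5.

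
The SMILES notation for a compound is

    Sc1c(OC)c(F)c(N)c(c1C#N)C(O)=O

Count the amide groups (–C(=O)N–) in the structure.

0

Scan the SMILES for the amide motif — none present.
Groups that are present: 1 carboxylic acid, 1 ether, 1 nitrile, 1 primary amine, 1 thiol.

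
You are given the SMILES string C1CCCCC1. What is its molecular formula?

Walk through each heavy atom and fill implicit hydrogens from standard valence (C 4, N 3, O 2, S 2, halogen 1):
  atom 1: C, bond orders sum to 2 (valence 4) → 2 H
  atom 2: C, bond orders sum to 2 (valence 4) → 2 H
  atom 3: C, bond orders sum to 2 (valence 4) → 2 H
  atom 4: C, bond orders sum to 2 (valence 4) → 2 H
  atom 5: C, bond orders sum to 2 (valence 4) → 2 H
  atom 6: C, bond orders sum to 2 (valence 4) → 2 H
Totals → C:6, H:12.
In Hill order: C6H12.

C6H12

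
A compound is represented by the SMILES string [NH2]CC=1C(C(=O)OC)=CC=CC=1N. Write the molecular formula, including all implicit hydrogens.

Walk through each heavy atom and fill implicit hydrogens from standard valence (C 4, N 3, O 2, S 2, halogen 1):
  atom 1: N with explicit H count 2
  atom 2: C, bond orders sum to 2 (valence 4) → 2 H
  atom 3: C, bond orders sum to 4 (valence 4) → 0 H
  atom 4: C, bond orders sum to 4 (valence 4) → 0 H
  atom 5: C, bond orders sum to 4 (valence 4) → 0 H
  atom 6: O, bond orders sum to 2 (valence 2) → 0 H
  atom 7: O, bond orders sum to 2 (valence 2) → 0 H
  atom 8: C, bond orders sum to 1 (valence 4) → 3 H
  atom 9: C, bond orders sum to 3 (valence 4) → 1 H
  atom 10: C, bond orders sum to 3 (valence 4) → 1 H
  atom 11: C, bond orders sum to 3 (valence 4) → 1 H
  atom 12: C, bond orders sum to 4 (valence 4) → 0 H
  atom 13: N, bond orders sum to 1 (valence 3) → 2 H
Totals → C:9, H:12, N:2, O:2.
In Hill order: C9H12N2O2.

C9H12N2O2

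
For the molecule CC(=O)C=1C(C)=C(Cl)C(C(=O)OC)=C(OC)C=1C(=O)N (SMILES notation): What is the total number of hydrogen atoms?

14

Walk through each heavy atom and fill implicit hydrogens from standard valence (C 4, N 3, O 2, S 2, halogen 1):
  atom 1: C, bond orders sum to 1 (valence 4) → 3 H
  atom 2: C, bond orders sum to 4 (valence 4) → 0 H
  atom 3: O, bond orders sum to 2 (valence 2) → 0 H
  atom 4: C, bond orders sum to 4 (valence 4) → 0 H
  atom 5: C, bond orders sum to 4 (valence 4) → 0 H
  atom 6: C, bond orders sum to 1 (valence 4) → 3 H
  atom 7: C, bond orders sum to 4 (valence 4) → 0 H
  atom 8: Cl (halogen, monovalent) → 0 H
  atom 9: C, bond orders sum to 4 (valence 4) → 0 H
  atom 10: C, bond orders sum to 4 (valence 4) → 0 H
  atom 11: O, bond orders sum to 2 (valence 2) → 0 H
  atom 12: O, bond orders sum to 2 (valence 2) → 0 H
  atom 13: C, bond orders sum to 1 (valence 4) → 3 H
  atom 14: C, bond orders sum to 4 (valence 4) → 0 H
  atom 15: O, bond orders sum to 2 (valence 2) → 0 H
  atom 16: C, bond orders sum to 1 (valence 4) → 3 H
  atom 17: C, bond orders sum to 4 (valence 4) → 0 H
  atom 18: C, bond orders sum to 4 (valence 4) → 0 H
  atom 19: O, bond orders sum to 2 (valence 2) → 0 H
  atom 20: N, bond orders sum to 1 (valence 3) → 2 H
Total hydrogens: 14.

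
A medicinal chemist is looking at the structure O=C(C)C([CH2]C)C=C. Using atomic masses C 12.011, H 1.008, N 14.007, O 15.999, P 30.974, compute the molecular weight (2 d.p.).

112.17 g/mol

First, the molecular formula is C7H12O (counting implicit H from valence).
  C: 7 × 12.011 = 84.077
  H: 12 × 1.008 = 12.096
  O: 1 × 15.999 = 15.999
Sum: 7×12.011 + 12×1.008 + 1×15.999 = 112.172 → 112.17 g/mol.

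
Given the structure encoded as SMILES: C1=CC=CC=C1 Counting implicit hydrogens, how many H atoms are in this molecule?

6

Walk through each heavy atom and fill implicit hydrogens from standard valence (C 4, N 3, O 2, S 2, halogen 1):
  atom 1: C, bond orders sum to 3 (valence 4) → 1 H
  atom 2: C, bond orders sum to 3 (valence 4) → 1 H
  atom 3: C, bond orders sum to 3 (valence 4) → 1 H
  atom 4: C, bond orders sum to 3 (valence 4) → 1 H
  atom 5: C, bond orders sum to 3 (valence 4) → 1 H
  atom 6: C, bond orders sum to 3 (valence 4) → 1 H
Total hydrogens: 6.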